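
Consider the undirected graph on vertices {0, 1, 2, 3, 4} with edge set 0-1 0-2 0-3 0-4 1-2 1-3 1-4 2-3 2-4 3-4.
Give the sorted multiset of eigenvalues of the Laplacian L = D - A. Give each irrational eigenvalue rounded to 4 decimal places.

[0, 5, 5, 5, 5]

Each diagonal entry of L is the vertex degree and each off-diagonal entry is -1 where an edge is present, 0 otherwise; in the order [0, 1, 2, 3, 4] the diagonal is [4, 4, 4, 4, 4]. L is symmetric positive semidefinite, so every eigenvalue is real and nonnegative. The single zero eigenvalue shows the graph is connected.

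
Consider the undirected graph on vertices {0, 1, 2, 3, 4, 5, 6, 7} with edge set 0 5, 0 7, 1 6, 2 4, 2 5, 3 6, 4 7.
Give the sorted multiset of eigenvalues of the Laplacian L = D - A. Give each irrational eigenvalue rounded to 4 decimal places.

[0, 0, 1, 1.3820, 1.3820, 3, 3.6180, 3.6180]

Each diagonal entry of L is the vertex degree and each off-diagonal entry is -1 where an edge is present, 0 otherwise; in the order [0, 1, 2, 3, 4, 5, 6, 7] the diagonal is [2, 1, 2, 1, 2, 2, 2, 2]. The multiplicity of 0 as a Laplacian eigenvalue equals the number of connected components. The 2 zero eigenvalues correspond to the 2 connected components. There are 2 zeros in the spectrum, matching the 2 components.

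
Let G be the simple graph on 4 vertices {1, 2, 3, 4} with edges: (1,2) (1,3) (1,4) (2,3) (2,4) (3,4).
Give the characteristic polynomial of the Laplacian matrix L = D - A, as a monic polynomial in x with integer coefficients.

x^4 - 12x^3 + 48x^2 - 64x

Each diagonal entry of L is the vertex degree and each off-diagonal entry is -1 where an edge is present, 0 otherwise; in the order [1, 2, 3, 4] the diagonal is [3, 3, 3, 3]. Computing det(xI - L) by cofactor expansion (or equivalently via sum-over-permutations) gives x^4 - 12x^3 + 48x^2 - 64x. The coefficient of x^3 equals -trace(L) = -12, matching the sum of degrees. There is one zero in the spectrum, matching the 1 component.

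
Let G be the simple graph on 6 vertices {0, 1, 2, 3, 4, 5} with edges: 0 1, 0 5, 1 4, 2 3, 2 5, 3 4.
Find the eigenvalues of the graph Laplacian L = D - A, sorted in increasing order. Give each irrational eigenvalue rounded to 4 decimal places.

Each diagonal entry of L is the vertex degree and each off-diagonal entry is -1 where an edge is present, 0 otherwise; in the order [0, 1, 2, 3, 4, 5] the diagonal is [2, 2, 2, 2, 2, 2]. Diagonalising L (or applying a numerical eigensolver to the 6x6 matrix) gives the spectrum above.

[0, 1, 1, 3, 3, 4]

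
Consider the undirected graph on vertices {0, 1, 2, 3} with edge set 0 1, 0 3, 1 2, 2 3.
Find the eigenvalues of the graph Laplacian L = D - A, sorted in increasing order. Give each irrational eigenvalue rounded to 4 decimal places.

[0, 2, 2, 4]

Each diagonal entry of L is the vertex degree and each off-diagonal entry is -1 where an edge is present, 0 otherwise; in the order [0, 1, 2, 3] the diagonal is [2, 2, 2, 2]. L is symmetric positive semidefinite, so every eigenvalue is real and nonnegative. The single zero eigenvalue shows the graph is connected. There is one zero in the spectrum, matching the 1 component.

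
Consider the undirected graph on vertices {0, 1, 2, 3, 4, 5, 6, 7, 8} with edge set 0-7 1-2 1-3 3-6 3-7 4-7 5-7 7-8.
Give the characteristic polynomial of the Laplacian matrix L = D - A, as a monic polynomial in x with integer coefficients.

x^9 - 16x^8 + 98x^7 - 302x^6 + 518x^5 - 512x^4 + 286x^3 - 82x^2 + 9x

Reading degrees in the order [0, 1, 2, 3, 4, 5, 6, 7, 8] gives [1, 2, 1, 3, 1, 1, 1, 5, 1]; set D = diag(1, 2, 1, 3, 1, 1, 1, 5, 1) and form L = D - A. Computing det(xI - L) by cofactor expansion (or equivalently via sum-over-permutations) gives x^9 - 16x^8 + 98x^7 - 302x^6 + 518x^5 - 512x^4 + 286x^3 - 82x^2 + 9x. The constant term is 0 because L is singular (the all-ones vector lies in its kernel). By the matrix-tree theorem the graph has (1/9) * product of the nonzero eigenvalues = 1 spanning tree.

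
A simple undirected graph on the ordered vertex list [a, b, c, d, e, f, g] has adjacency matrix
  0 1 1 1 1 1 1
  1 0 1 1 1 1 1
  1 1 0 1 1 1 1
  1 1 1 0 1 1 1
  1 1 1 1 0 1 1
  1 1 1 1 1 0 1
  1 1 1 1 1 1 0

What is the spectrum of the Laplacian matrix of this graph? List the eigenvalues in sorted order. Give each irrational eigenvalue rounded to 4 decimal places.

With the vertex order [a, b, c, d, e, f, g], the degrees are [6, 6, 6, 6, 6, 6, 6], giving D = diag(6, 6, 6, 6, 6, 6, 6) and L = D - A. The multiplicity of 0 as a Laplacian eigenvalue equals the number of connected components. The largest eigenvalue, 7, is at most the vertex count 7.

[0, 7, 7, 7, 7, 7, 7]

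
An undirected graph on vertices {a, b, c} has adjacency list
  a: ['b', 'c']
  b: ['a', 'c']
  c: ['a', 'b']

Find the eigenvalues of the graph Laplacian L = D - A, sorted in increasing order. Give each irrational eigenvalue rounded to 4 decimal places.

Reading degrees in the order [a, b, c] gives [2, 2, 2]; set D = diag(2, 2, 2) and form L = D - A. Since every row of L sums to 0, the all-ones vector is in the kernel and 0 is an eigenvalue. The largest eigenvalue, 3, is at most the vertex count 3.

[0, 3, 3]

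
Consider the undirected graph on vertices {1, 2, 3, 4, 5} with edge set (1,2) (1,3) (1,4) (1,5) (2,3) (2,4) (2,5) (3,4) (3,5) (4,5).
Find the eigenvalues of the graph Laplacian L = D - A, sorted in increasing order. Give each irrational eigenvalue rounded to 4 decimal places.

[0, 5, 5, 5, 5]

Each diagonal entry of L is the vertex degree and each off-diagonal entry is -1 where an edge is present, 0 otherwise; in the order [1, 2, 3, 4, 5] the diagonal is [4, 4, 4, 4, 4]. The multiplicity of 0 as a Laplacian eigenvalue equals the number of connected components. The eigenvalues sum to 20, which equals trace(L) = 2|E|.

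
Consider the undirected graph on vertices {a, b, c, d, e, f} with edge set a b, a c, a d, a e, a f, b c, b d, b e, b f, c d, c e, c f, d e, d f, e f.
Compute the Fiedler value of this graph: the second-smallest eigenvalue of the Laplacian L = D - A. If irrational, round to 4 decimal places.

6

With the vertex order [a, b, c, d, e, f], the degrees are [5, 5, 5, 5, 5, 5], giving D = diag(5, 5, 5, 5, 5, 5) and L = D - A. The sorted Laplacian eigenvalues are [0, 6, 6, 6, 6, 6]; the algebraic connectivity is the second entry, 6. By the matrix-tree theorem the graph has (1/6) * product of the nonzero eigenvalues = 1296 spanning trees. There is one zero in the spectrum, matching the 1 component.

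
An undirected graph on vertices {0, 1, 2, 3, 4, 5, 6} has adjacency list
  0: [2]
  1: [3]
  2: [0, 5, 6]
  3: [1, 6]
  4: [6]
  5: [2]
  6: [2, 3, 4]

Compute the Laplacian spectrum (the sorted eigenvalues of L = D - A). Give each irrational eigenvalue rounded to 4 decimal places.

[0, 0.3217, 0.6802, 1, 2.1397, 3.2297, 4.6287]

With the vertex order [0, 1, 2, 3, 4, 5, 6], the degrees are [1, 1, 3, 2, 1, 1, 3], giving D = diag(1, 1, 3, 2, 1, 1, 3) and L = D - A. Diagonalising L (or applying a numerical eigensolver to the 7x7 matrix) gives the spectrum above. The single zero eigenvalue shows the graph is connected. The largest eigenvalue, 4.6287, is at most the vertex count 7.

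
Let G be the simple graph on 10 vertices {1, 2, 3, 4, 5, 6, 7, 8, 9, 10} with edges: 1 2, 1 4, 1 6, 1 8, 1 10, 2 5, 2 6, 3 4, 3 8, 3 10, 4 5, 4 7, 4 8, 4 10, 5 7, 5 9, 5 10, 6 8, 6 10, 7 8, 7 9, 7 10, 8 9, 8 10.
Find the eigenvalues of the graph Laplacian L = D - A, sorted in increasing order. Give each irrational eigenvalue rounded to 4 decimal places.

With the vertex order [1, 2, 3, 4, 5, 6, 7, 8, 9, 10], the degrees are [5, 3, 3, 6, 5, 4, 5, 7, 3, 7], giving D = diag(5, 3, 3, 6, 5, 4, 5, 7, 3, 7) and L = D - A. Diagonalising L (or applying a numerical eigensolver to the 10x10 matrix) gives the spectrum above. There is one zero in the spectrum, matching the 1 component.

[0, 2.0598, 2.4260, 3.8956, 4.2840, 5.4062, 6.0775, 7.3620, 8.1033, 8.3855]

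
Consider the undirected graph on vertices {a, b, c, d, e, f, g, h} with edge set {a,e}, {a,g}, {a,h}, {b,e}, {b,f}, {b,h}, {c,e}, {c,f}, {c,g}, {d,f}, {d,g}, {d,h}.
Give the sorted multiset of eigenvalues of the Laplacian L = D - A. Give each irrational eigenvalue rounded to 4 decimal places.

[0, 2, 2, 2, 4, 4, 4, 6]

With the vertex order [a, b, c, d, e, f, g, h], the degrees are [3, 3, 3, 3, 3, 3, 3, 3], giving D = diag(3, 3, 3, 3, 3, 3, 3, 3) and L = D - A. The multiplicity of 0 as a Laplacian eigenvalue equals the number of connected components. The largest eigenvalue, 6, is at most the vertex count 8.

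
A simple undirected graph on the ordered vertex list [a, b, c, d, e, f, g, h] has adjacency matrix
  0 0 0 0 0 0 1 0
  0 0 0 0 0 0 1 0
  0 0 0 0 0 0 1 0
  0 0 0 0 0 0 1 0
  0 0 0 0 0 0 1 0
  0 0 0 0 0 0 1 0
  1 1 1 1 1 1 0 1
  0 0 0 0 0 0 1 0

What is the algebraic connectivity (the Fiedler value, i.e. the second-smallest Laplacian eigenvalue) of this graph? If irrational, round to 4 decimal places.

Reading degrees in the order [a, b, c, d, e, f, g, h] gives [1, 1, 1, 1, 1, 1, 7, 1]; set D = diag(1, 1, 1, 1, 1, 1, 7, 1) and form L = D - A. Computing the eigenvalues of L and sorting gives [0, 1, 1, 1, 1, 1, 1, 8]. The Fiedler value lambda_2 = 1 is strictly positive, so the graph is connected. By the matrix-tree theorem the graph has (1/8) * product of the nonzero eigenvalues = 1 spanning tree. There is one zero in the spectrum, matching the 1 component.

1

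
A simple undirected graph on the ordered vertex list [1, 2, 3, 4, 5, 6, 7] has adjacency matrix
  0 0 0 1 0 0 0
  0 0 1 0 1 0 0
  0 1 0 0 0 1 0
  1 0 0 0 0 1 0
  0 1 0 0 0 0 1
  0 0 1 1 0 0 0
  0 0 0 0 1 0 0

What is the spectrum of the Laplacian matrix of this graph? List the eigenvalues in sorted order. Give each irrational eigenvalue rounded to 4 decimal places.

[0, 0.1981, 0.7530, 1.5550, 2.4450, 3.2470, 3.8019]

Each diagonal entry of L is the vertex degree and each off-diagonal entry is -1 where an edge is present, 0 otherwise; in the order [1, 2, 3, 4, 5, 6, 7] the diagonal is [1, 2, 2, 2, 2, 2, 1]. Since every row of L sums to 0, the all-ones vector is in the kernel and 0 is an eigenvalue. The single zero eigenvalue shows the graph is connected. The eigenvalues sum to 12, which equals trace(L) = 2|E|. There is one zero in the spectrum, matching the 1 component.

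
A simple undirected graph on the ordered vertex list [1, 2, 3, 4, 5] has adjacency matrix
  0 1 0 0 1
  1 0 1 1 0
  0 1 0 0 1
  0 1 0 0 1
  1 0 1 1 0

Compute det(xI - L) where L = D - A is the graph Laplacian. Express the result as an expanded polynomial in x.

x^5 - 12x^4 + 51x^3 - 92x^2 + 60x

Reading degrees in the order [1, 2, 3, 4, 5] gives [2, 3, 2, 2, 3]; set D = diag(2, 3, 2, 2, 3) and form L = D - A. Computing det(xI - L) by cofactor expansion (or equivalently via sum-over-permutations) gives x^5 - 12x^4 + 51x^3 - 92x^2 + 60x. Since p(0) = det(-L) = 0, x divides p(x). The largest eigenvalue, 5, is at most the vertex count 5. By the matrix-tree theorem the graph has (1/5) * product of the nonzero eigenvalues = 12 spanning trees.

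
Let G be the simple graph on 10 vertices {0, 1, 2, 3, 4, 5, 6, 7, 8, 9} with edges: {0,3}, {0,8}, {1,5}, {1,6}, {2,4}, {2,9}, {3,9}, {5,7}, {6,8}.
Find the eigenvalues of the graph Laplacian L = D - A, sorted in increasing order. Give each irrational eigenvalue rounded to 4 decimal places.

Reading degrees in the order [0, 1, 2, 3, 4, 5, 6, 7, 8, 9] gives [2, 2, 2, 2, 1, 2, 2, 1, 2, 2]; set D = diag(2, 2, 2, 2, 1, 2, 2, 1, 2, 2) and form L = D - A. Since every row of L sums to 0, the all-ones vector is in the kernel and 0 is an eigenvalue. The eigenvalues sum to 18, which equals trace(L) = 2|E|. By the matrix-tree theorem the graph has (1/10) * product of the nonzero eigenvalues = 1 spanning tree.

[0, 0.0979, 0.3820, 0.8244, 1.3820, 2, 2.6180, 3.1756, 3.6180, 3.9021]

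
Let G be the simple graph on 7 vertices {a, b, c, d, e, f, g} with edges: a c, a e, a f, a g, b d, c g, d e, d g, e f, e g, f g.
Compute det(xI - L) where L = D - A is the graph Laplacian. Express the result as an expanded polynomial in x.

x^7 - 22x^6 + 191x^5 - 826x^4 + 1838x^3 - 1928x^2 + 693x

Each diagonal entry of L is the vertex degree and each off-diagonal entry is -1 where an edge is present, 0 otherwise; in the order [a, b, c, d, e, f, g] the diagonal is [4, 1, 2, 3, 4, 3, 5]. Computing det(xI - L) by cofactor expansion (or equivalently via sum-over-permutations) gives x^7 - 22x^6 + 191x^5 - 826x^4 + 1838x^3 - 1928x^2 + 693x. The coefficient of x^6 equals -trace(L) = -22, matching the sum of degrees. The eigenvalues sum to 22, which equals trace(L) = 2|E|.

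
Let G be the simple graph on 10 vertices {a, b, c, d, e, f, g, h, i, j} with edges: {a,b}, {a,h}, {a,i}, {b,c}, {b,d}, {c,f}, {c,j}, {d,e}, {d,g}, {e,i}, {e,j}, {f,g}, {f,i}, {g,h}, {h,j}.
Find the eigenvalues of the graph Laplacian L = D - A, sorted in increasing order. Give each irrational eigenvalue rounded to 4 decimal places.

[0, 2, 2, 2, 2, 2, 5, 5, 5, 5]

With the vertex order [a, b, c, d, e, f, g, h, i, j], the degrees are [3, 3, 3, 3, 3, 3, 3, 3, 3, 3], giving D = diag(3, 3, 3, 3, 3, 3, 3, 3, 3, 3) and L = D - A. L is symmetric positive semidefinite, so every eigenvalue is real and nonnegative.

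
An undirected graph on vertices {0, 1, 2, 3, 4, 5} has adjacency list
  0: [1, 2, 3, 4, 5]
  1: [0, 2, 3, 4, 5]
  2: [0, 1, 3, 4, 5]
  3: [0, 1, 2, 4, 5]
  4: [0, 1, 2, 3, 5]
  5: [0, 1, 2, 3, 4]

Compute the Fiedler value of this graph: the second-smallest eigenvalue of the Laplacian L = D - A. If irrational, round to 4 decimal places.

6

Each diagonal entry of L is the vertex degree and each off-diagonal entry is -1 where an edge is present, 0 otherwise; in the order [0, 1, 2, 3, 4, 5] the diagonal is [5, 5, 5, 5, 5, 5]. The sorted Laplacian eigenvalues are [0, 6, 6, 6, 6, 6]; the algebraic connectivity is the second entry, 6. The largest eigenvalue, 6, is at most the vertex count 6.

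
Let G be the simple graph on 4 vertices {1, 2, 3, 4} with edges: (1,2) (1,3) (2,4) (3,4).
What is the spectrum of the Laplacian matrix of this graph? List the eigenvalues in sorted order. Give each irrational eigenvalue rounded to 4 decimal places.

[0, 2, 2, 4]

Each diagonal entry of L is the vertex degree and each off-diagonal entry is -1 where an edge is present, 0 otherwise; in the order [1, 2, 3, 4] the diagonal is [2, 2, 2, 2]. L is symmetric positive semidefinite, so every eigenvalue is real and nonnegative. The single zero eigenvalue shows the graph is connected. There is one zero in the spectrum, matching the 1 component.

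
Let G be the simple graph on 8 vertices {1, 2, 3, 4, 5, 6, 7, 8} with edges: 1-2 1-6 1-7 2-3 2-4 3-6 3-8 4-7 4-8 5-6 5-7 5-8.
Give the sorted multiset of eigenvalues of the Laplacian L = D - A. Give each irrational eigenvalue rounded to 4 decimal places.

[0, 2, 2, 2, 4, 4, 4, 6]

Reading degrees in the order [1, 2, 3, 4, 5, 6, 7, 8] gives [3, 3, 3, 3, 3, 3, 3, 3]; set D = diag(3, 3, 3, 3, 3, 3, 3, 3) and form L = D - A. Diagonalising L (or applying a numerical eigensolver to the 8x8 matrix) gives the spectrum above. The single zero eigenvalue shows the graph is connected. The largest eigenvalue, 6, is at most the vertex count 8.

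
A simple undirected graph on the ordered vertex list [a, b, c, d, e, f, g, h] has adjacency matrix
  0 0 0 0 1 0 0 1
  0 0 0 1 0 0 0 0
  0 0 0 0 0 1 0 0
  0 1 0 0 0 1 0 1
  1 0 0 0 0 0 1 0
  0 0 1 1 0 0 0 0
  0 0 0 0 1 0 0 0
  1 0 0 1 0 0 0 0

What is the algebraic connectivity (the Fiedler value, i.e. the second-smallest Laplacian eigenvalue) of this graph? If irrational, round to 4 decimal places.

0.1864

Each diagonal entry of L is the vertex degree and each off-diagonal entry is -1 where an edge is present, 0 otherwise; in the order [a, b, c, d, e, f, g, h] the diagonal is [2, 1, 1, 3, 2, 2, 1, 2]. The smallest Laplacian eigenvalue is always 0. The next one, lambda_2 = 0.1864, measures how hard the graph is to disconnect: larger values mean better connectivity. The eigenvalues sum to 14, which equals trace(L) = 2|E|.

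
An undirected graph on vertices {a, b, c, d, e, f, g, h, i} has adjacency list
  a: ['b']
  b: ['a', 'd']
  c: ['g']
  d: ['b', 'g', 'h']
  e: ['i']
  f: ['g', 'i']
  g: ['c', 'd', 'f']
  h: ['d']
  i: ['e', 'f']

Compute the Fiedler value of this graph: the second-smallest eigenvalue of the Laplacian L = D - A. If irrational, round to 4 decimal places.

0.1862

Each diagonal entry of L is the vertex degree and each off-diagonal entry is -1 where an edge is present, 0 otherwise; in the order [a, b, c, d, e, f, g, h, i] the diagonal is [1, 2, 1, 3, 1, 2, 3, 1, 2]. The sorted Laplacian eigenvalues are [0, 0.1862, 0.4822, 0.7043, 1.4073, 2.1338, 2.8532, 3.5372, 4.6958]; the algebraic connectivity is the second entry, 0.1862. By the matrix-tree theorem the graph has (1/9) * product of the nonzero eigenvalues = 1 spanning tree.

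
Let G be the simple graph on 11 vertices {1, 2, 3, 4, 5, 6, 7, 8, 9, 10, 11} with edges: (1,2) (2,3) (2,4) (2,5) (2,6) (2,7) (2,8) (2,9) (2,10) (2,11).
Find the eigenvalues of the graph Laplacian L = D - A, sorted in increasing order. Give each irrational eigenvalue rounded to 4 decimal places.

[0, 1, 1, 1, 1, 1, 1, 1, 1, 1, 11]

Each diagonal entry of L is the vertex degree and each off-diagonal entry is -1 where an edge is present, 0 otherwise; in the order [1, 2, 3, 4, 5, 6, 7, 8, 9, 10, 11] the diagonal is [1, 10, 1, 1, 1, 1, 1, 1, 1, 1, 1]. L is symmetric positive semidefinite, so every eigenvalue is real and nonnegative. The single zero eigenvalue shows the graph is connected. There is one zero in the spectrum, matching the 1 component.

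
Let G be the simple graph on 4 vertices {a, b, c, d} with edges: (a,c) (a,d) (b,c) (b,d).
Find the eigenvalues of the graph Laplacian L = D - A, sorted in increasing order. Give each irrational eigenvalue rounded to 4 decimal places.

Each diagonal entry of L is the vertex degree and each off-diagonal entry is -1 where an edge is present, 0 otherwise; in the order [a, b, c, d] the diagonal is [2, 2, 2, 2]. L is symmetric positive semidefinite, so every eigenvalue is real and nonnegative. The single zero eigenvalue shows the graph is connected.

[0, 2, 2, 4]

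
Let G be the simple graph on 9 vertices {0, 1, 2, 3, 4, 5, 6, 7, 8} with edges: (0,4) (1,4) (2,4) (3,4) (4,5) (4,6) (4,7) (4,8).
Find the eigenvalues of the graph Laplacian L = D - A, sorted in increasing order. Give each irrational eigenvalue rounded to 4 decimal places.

Each diagonal entry of L is the vertex degree and each off-diagonal entry is -1 where an edge is present, 0 otherwise; in the order [0, 1, 2, 3, 4, 5, 6, 7, 8] the diagonal is [1, 1, 1, 1, 8, 1, 1, 1, 1]. The multiplicity of 0 as a Laplacian eigenvalue equals the number of connected components. The single zero eigenvalue shows the graph is connected. The eigenvalues sum to 16, which equals trace(L) = 2|E|. By the matrix-tree theorem the graph has (1/9) * product of the nonzero eigenvalues = 1 spanning tree.

[0, 1, 1, 1, 1, 1, 1, 1, 9]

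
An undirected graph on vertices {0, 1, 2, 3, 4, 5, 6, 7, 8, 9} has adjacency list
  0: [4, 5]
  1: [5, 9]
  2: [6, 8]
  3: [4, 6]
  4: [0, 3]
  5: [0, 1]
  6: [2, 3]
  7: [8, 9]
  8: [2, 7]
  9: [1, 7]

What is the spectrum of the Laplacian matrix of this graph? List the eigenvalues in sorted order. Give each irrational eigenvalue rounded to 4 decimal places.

Reading degrees in the order [0, 1, 2, 3, 4, 5, 6, 7, 8, 9] gives [2, 2, 2, 2, 2, 2, 2, 2, 2, 2]; set D = diag(2, 2, 2, 2, 2, 2, 2, 2, 2, 2) and form L = D - A. L is symmetric positive semidefinite, so every eigenvalue is real and nonnegative. There is one zero in the spectrum, matching the 1 component.

[0, 0.3820, 0.3820, 1.3820, 1.3820, 2.6180, 2.6180, 3.6180, 3.6180, 4]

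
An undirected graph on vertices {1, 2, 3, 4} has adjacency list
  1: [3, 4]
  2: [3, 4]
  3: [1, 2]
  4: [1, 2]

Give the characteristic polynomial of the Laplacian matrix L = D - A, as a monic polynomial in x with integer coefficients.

x^4 - 8x^3 + 20x^2 - 16x

Reading degrees in the order [1, 2, 3, 4] gives [2, 2, 2, 2]; set D = diag(2, 2, 2, 2) and form L = D - A. Computing det(xI - L) by cofactor expansion (or equivalently via sum-over-permutations) gives x^4 - 8x^3 + 20x^2 - 16x. Since p(0) = det(-L) = 0, x divides p(x). There is one zero in the spectrum, matching the 1 component.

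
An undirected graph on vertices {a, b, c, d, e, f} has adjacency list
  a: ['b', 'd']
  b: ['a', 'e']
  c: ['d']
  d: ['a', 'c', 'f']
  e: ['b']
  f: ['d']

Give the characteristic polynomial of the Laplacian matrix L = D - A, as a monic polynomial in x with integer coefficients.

Each diagonal entry of L is the vertex degree and each off-diagonal entry is -1 where an edge is present, 0 otherwise; in the order [a, b, c, d, e, f] the diagonal is [2, 2, 1, 3, 1, 1]. Computing det(xI - L) by cofactor expansion (or equivalently via sum-over-permutations) gives x^6 - 10x^5 + 35x^4 - 52x^3 + 32x^2 - 6x. The constant term is 0 because L is singular (the all-ones vector lies in its kernel). There is one zero in the spectrum, matching the 1 component.

x^6 - 10x^5 + 35x^4 - 52x^3 + 32x^2 - 6x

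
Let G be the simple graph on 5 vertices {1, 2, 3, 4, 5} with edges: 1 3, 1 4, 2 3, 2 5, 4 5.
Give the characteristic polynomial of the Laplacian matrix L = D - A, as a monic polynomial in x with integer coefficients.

With the vertex order [1, 2, 3, 4, 5], the degrees are [2, 2, 2, 2, 2], giving D = diag(2, 2, 2, 2, 2) and L = D - A. Computing det(xI - L) by cofactor expansion (or equivalently via sum-over-permutations) gives x^5 - 10x^4 + 35x^3 - 50x^2 + 25x. Since p(0) = det(-L) = 0, x divides p(x).

x^5 - 10x^4 + 35x^3 - 50x^2 + 25x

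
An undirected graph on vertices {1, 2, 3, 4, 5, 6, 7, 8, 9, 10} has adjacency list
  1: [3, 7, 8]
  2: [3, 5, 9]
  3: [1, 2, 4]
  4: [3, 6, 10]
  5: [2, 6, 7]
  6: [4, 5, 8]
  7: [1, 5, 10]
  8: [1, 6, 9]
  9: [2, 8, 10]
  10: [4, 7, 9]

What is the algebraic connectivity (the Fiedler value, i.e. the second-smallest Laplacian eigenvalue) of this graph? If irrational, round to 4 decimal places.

Each diagonal entry of L is the vertex degree and each off-diagonal entry is -1 where an edge is present, 0 otherwise; in the order [1, 2, 3, 4, 5, 6, 7, 8, 9, 10] the diagonal is [3, 3, 3, 3, 3, 3, 3, 3, 3, 3]. Computing the eigenvalues of L and sorting gives [0, 2, 2, 2, 2, 2, 5, 5, 5, 5]. The Fiedler value lambda_2 = 2 is strictly positive, so the graph is connected. The eigenvalues sum to 30, which equals trace(L) = 2|E|. The largest eigenvalue, 5, is at most the vertex count 10.

2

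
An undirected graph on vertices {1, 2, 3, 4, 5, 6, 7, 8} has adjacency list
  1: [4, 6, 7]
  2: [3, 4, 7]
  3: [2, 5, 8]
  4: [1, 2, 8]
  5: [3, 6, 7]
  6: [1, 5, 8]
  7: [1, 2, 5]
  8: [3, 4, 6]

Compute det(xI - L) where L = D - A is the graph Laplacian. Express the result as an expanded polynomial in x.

x^8 - 24x^7 + 240x^6 - 1296x^5 + 4080x^4 - 7488x^3 + 7424x^2 - 3072x

With the vertex order [1, 2, 3, 4, 5, 6, 7, 8], the degrees are [3, 3, 3, 3, 3, 3, 3, 3], giving D = diag(3, 3, 3, 3, 3, 3, 3, 3) and L = D - A. Computing det(xI - L) by cofactor expansion (or equivalently via sum-over-permutations) gives x^8 - 24x^7 + 240x^6 - 1296x^5 + 4080x^4 - 7488x^3 + 7424x^2 - 3072x. The coefficient of x^7 equals -trace(L) = -24, matching the sum of degrees.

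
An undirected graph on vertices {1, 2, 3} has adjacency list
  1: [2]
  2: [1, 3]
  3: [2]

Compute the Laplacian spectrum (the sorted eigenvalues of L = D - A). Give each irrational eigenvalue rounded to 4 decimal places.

[0, 1, 3]

Reading degrees in the order [1, 2, 3] gives [1, 2, 1]; set D = diag(1, 2, 1) and form L = D - A. Since every row of L sums to 0, the all-ones vector is in the kernel and 0 is an eigenvalue. The single zero eigenvalue shows the graph is connected. The eigenvalues sum to 4, which equals trace(L) = 2|E|.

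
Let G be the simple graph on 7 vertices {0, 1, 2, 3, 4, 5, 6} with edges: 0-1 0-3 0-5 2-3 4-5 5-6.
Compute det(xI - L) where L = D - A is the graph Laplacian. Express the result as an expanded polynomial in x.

x^7 - 12x^6 + 53x^5 - 108x^4 + 105x^3 - 46x^2 + 7x

Each diagonal entry of L is the vertex degree and each off-diagonal entry is -1 where an edge is present, 0 otherwise; in the order [0, 1, 2, 3, 4, 5, 6] the diagonal is [3, 1, 1, 2, 1, 3, 1]. L has integer entries, so p(x) = det(xI - L) has integer coefficients. Expanding the determinant yields x^7 - 12x^6 + 53x^5 - 108x^4 + 105x^3 - 46x^2 + 7x. Since p(0) = det(-L) = 0, x divides p(x). The largest eigenvalue, 4.6287, is at most the vertex count 7. The eigenvalues sum to 12, which equals trace(L) = 2|E|.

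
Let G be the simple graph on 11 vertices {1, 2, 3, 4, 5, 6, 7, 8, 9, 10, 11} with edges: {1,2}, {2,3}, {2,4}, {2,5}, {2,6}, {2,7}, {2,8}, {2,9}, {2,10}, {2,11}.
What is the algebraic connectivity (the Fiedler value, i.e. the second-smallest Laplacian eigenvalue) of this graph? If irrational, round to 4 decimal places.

1

Each diagonal entry of L is the vertex degree and each off-diagonal entry is -1 where an edge is present, 0 otherwise; in the order [1, 2, 3, 4, 5, 6, 7, 8, 9, 10, 11] the diagonal is [1, 10, 1, 1, 1, 1, 1, 1, 1, 1, 1]. Computing the eigenvalues of L and sorting gives [0, 1, 1, 1, 1, 1, 1, 1, 1, 1, 11]. The Fiedler value lambda_2 = 1 is strictly positive, so the graph is connected. The eigenvalues sum to 20, which equals trace(L) = 2|E|. There is one zero in the spectrum, matching the 1 component.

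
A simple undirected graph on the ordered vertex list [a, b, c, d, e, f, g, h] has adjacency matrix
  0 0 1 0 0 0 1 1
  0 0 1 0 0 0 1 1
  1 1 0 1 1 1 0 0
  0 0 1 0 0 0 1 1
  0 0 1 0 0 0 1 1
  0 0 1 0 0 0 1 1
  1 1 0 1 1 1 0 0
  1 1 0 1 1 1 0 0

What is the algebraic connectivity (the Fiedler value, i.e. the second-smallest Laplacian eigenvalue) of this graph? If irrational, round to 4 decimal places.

Each diagonal entry of L is the vertex degree and each off-diagonal entry is -1 where an edge is present, 0 otherwise; in the order [a, b, c, d, e, f, g, h] the diagonal is [3, 3, 5, 3, 3, 3, 5, 5]. Computing the eigenvalues of L and sorting gives [0, 3, 3, 3, 3, 5, 5, 8]. The Fiedler value lambda_2 = 3 is strictly positive, so the graph is connected. The largest eigenvalue, 8, is at most the vertex count 8.

3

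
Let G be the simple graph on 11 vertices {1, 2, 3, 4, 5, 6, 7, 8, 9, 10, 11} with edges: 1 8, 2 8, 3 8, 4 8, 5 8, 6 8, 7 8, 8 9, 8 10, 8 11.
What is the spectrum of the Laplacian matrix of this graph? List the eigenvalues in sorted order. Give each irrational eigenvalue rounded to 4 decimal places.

[0, 1, 1, 1, 1, 1, 1, 1, 1, 1, 11]

With the vertex order [1, 2, 3, 4, 5, 6, 7, 8, 9, 10, 11], the degrees are [1, 1, 1, 1, 1, 1, 1, 10, 1, 1, 1], giving D = diag(1, 1, 1, 1, 1, 1, 1, 10, 1, 1, 1) and L = D - A. Since every row of L sums to 0, the all-ones vector is in the kernel and 0 is an eigenvalue.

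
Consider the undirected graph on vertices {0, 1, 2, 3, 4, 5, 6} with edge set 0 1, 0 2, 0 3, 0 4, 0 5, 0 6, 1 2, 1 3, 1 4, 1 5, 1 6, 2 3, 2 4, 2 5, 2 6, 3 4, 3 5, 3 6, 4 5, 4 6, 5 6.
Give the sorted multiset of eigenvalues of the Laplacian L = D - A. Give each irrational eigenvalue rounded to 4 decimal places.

Each diagonal entry of L is the vertex degree and each off-diagonal entry is -1 where an edge is present, 0 otherwise; in the order [0, 1, 2, 3, 4, 5, 6] the diagonal is [6, 6, 6, 6, 6, 6, 6]. L is symmetric positive semidefinite, so every eigenvalue is real and nonnegative. The eigenvalues sum to 42, which equals trace(L) = 2|E|. By the matrix-tree theorem the graph has (1/7) * product of the nonzero eigenvalues = 16807 spanning trees.

[0, 7, 7, 7, 7, 7, 7]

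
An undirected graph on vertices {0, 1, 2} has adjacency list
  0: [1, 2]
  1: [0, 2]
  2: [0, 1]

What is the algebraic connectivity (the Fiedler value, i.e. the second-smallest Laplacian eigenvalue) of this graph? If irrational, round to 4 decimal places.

With the vertex order [0, 1, 2], the degrees are [2, 2, 2], giving D = diag(2, 2, 2) and L = D - A. The sorted Laplacian eigenvalues are [0, 3, 3]; the algebraic connectivity is the second entry, 3. By the matrix-tree theorem the graph has (1/3) * product of the nonzero eigenvalues = 3 spanning trees. There is one zero in the spectrum, matching the 1 component.

3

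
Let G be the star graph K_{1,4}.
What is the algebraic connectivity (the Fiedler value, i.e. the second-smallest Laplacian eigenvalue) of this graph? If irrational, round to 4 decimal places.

1

The graph has 5 vertices and degree multiset [4, 1, 1, 1, 1]; D is the diagonal matrix of degrees and L = D - A. The smallest Laplacian eigenvalue is always 0. The next one, lambda_2 = 1, measures how hard the graph is to disconnect: larger values mean better connectivity. There is one zero in the spectrum, matching the 1 component. By the matrix-tree theorem the graph has (1/5) * product of the nonzero eigenvalues = 1 spanning tree.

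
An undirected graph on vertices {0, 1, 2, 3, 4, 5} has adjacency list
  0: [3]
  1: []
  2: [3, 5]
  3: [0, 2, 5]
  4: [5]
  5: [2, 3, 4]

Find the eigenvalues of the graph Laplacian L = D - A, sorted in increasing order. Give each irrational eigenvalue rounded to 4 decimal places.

Reading degrees in the order [0, 1, 2, 3, 4, 5] gives [1, 0, 2, 3, 1, 3]; set D = diag(1, 0, 2, 3, 1, 3) and form L = D - A. Since every row of L sums to 0, the all-ones vector is in the kernel and 0 is an eigenvalue. The 2 zero eigenvalues correspond to the 2 connected components.

[0, 0, 0.6972, 1.3820, 3.6180, 4.3028]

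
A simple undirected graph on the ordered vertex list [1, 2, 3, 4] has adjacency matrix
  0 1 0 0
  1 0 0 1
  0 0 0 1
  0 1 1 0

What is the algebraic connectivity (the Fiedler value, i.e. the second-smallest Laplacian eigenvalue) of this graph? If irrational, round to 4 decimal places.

0.5858

Each diagonal entry of L is the vertex degree and each off-diagonal entry is -1 where an edge is present, 0 otherwise; in the order [1, 2, 3, 4] the diagonal is [1, 2, 1, 2]. Computing the eigenvalues of L and sorting gives [0, 0.5858, 2, 3.4142]. The Fiedler value lambda_2 = 0.5858 is strictly positive, so the graph is connected. There is one zero in the spectrum, matching the 1 component.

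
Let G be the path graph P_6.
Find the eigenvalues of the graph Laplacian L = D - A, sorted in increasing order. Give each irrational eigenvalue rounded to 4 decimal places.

[0, 0.2679, 1, 2, 3, 3.7321]

The graph has 6 vertices and degree multiset [2, 2, 2, 2, 1, 1]; D is the diagonal matrix of degrees and L = D - A. Diagonalising L (or applying a numerical eigensolver to the 6x6 matrix) gives the spectrum above. There is one zero in the spectrum, matching the 1 component.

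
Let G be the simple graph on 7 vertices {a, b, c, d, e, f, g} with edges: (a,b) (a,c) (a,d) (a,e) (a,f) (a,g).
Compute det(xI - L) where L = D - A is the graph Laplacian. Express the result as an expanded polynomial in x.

x^7 - 12x^6 + 45x^5 - 80x^4 + 75x^3 - 36x^2 + 7x

Reading degrees in the order [a, b, c, d, e, f, g] gives [6, 1, 1, 1, 1, 1, 1]; set D = diag(6, 1, 1, 1, 1, 1, 1) and form L = D - A. L has integer entries, so p(x) = det(xI - L) has integer coefficients. Expanding the determinant yields x^7 - 12x^6 + 45x^5 - 80x^4 + 75x^3 - 36x^2 + 7x. The constant term is 0 because L is singular (the all-ones vector lies in its kernel). There is one zero in the spectrum, matching the 1 component. The eigenvalues sum to 12, which equals trace(L) = 2|E|.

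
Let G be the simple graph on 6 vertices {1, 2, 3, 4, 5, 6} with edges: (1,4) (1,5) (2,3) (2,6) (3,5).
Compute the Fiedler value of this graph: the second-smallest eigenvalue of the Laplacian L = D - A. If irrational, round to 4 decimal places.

Reading degrees in the order [1, 2, 3, 4, 5, 6] gives [2, 2, 2, 1, 2, 1]; set D = diag(2, 2, 2, 1, 2, 1) and form L = D - A. Computing the eigenvalues of L and sorting gives [0, 0.2679, 1, 2, 3, 3.7321]. The Fiedler value lambda_2 = 0.2679 is strictly positive, so the graph is connected. The largest eigenvalue, 3.7321, is at most the vertex count 6. The eigenvalues sum to 10, which equals trace(L) = 2|E|.

0.2679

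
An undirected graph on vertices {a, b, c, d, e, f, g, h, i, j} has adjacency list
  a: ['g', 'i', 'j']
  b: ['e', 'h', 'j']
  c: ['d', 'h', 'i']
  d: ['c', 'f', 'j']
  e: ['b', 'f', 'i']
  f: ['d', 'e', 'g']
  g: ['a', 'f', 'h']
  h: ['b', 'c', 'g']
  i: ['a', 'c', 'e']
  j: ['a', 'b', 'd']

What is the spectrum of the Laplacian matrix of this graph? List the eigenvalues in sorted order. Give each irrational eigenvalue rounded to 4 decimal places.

Each diagonal entry of L is the vertex degree and each off-diagonal entry is -1 where an edge is present, 0 otherwise; in the order [a, b, c, d, e, f, g, h, i, j] the diagonal is [3, 3, 3, 3, 3, 3, 3, 3, 3, 3]. Since every row of L sums to 0, the all-ones vector is in the kernel and 0 is an eigenvalue. The eigenvalues sum to 30, which equals trace(L) = 2|E|.

[0, 2, 2, 2, 2, 2, 5, 5, 5, 5]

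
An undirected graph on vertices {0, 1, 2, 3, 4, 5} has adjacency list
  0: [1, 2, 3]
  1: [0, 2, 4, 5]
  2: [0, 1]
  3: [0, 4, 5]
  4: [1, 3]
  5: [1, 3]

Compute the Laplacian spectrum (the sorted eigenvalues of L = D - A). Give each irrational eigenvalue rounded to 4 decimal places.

[0, 1.4384, 2, 3, 4, 5.5616]

With the vertex order [0, 1, 2, 3, 4, 5], the degrees are [3, 4, 2, 3, 2, 2], giving D = diag(3, 4, 2, 3, 2, 2) and L = D - A. Since every row of L sums to 0, the all-ones vector is in the kernel and 0 is an eigenvalue. The single zero eigenvalue shows the graph is connected. The largest eigenvalue, 5.5616, is at most the vertex count 6.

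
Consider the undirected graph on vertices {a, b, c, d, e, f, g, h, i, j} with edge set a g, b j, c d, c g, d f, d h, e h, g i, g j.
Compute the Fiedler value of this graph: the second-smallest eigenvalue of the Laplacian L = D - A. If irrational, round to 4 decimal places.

0.1626

Each diagonal entry of L is the vertex degree and each off-diagonal entry is -1 where an edge is present, 0 otherwise; in the order [a, b, c, d, e, f, g, h, i, j] the diagonal is [1, 1, 2, 3, 1, 1, 4, 2, 1, 2]. Computing the eigenvalues of L and sorting gives [0, 0.1626, 0.5188, 0.6270, 1, 1.5072, 2.3111, 2.5027, 4.1701, 5.2005]. The Fiedler value lambda_2 = 0.1626 is strictly positive, so the graph is connected. The eigenvalues sum to 18, which equals trace(L) = 2|E|.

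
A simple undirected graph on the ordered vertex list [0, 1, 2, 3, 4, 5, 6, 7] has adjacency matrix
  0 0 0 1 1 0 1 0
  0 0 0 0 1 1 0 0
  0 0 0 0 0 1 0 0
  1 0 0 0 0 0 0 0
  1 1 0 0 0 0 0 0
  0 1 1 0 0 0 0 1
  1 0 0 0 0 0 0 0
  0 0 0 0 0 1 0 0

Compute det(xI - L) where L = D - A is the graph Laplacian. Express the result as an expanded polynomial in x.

x^8 - 14x^7 + 76x^6 - 204x^5 + 289x^4 - 214x^3 + 74x^2 - 8x

With the vertex order [0, 1, 2, 3, 4, 5, 6, 7], the degrees are [3, 2, 1, 1, 2, 3, 1, 1], giving D = diag(3, 2, 1, 1, 2, 3, 1, 1) and L = D - A. L has integer entries, so p(x) = det(xI - L) has integer coefficients. Expanding the determinant yields x^8 - 14x^7 + 76x^6 - 204x^5 + 289x^4 - 214x^3 + 74x^2 - 8x. Since p(0) = det(-L) = 0, x divides p(x). The largest eigenvalue, 4.3429, is at most the vertex count 8. There is one zero in the spectrum, matching the 1 component.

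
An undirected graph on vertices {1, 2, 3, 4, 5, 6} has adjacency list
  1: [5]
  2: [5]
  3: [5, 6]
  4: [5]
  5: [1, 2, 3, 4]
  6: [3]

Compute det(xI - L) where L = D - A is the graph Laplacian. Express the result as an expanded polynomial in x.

Reading degrees in the order [1, 2, 3, 4, 5, 6] gives [1, 1, 2, 1, 4, 1]; set D = diag(1, 1, 2, 1, 4, 1) and form L = D - A. Computing det(xI - L) by cofactor expansion (or equivalently via sum-over-permutations) gives x^6 - 10x^5 + 33x^4 - 46x^3 + 28x^2 - 6x. The constant term is 0 because L is singular (the all-ones vector lies in its kernel). The eigenvalues sum to 10, which equals trace(L) = 2|E|.

x^6 - 10x^5 + 33x^4 - 46x^3 + 28x^2 - 6x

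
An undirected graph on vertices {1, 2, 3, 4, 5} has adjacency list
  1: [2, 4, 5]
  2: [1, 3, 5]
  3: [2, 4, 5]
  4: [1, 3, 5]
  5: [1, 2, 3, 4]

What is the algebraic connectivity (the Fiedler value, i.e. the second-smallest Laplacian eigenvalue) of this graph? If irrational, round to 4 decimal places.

Reading degrees in the order [1, 2, 3, 4, 5] gives [3, 3, 3, 3, 4]; set D = diag(3, 3, 3, 3, 4) and form L = D - A. The sorted Laplacian eigenvalues are [0, 3, 3, 5, 5]; the algebraic connectivity is the second entry, 3. There is one zero in the spectrum, matching the 1 component. By the matrix-tree theorem the graph has (1/5) * product of the nonzero eigenvalues = 45 spanning trees.

3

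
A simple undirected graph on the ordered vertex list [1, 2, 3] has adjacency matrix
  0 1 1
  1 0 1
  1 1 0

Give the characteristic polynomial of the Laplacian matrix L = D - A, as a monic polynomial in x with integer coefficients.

Reading degrees in the order [1, 2, 3] gives [2, 2, 2]; set D = diag(2, 2, 2) and form L = D - A. Computing det(xI - L) by cofactor expansion (or equivalently via sum-over-permutations) gives x^3 - 6x^2 + 9x. Since p(0) = det(-L) = 0, x divides p(x). The eigenvalues sum to 6, which equals trace(L) = 2|E|. The largest eigenvalue, 3, is at most the vertex count 3.

x^3 - 6x^2 + 9x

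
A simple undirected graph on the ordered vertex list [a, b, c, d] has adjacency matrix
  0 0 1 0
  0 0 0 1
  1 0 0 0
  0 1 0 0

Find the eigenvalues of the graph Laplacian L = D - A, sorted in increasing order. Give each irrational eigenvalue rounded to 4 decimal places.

[0, 0, 2, 2]

With the vertex order [a, b, c, d], the degrees are [1, 1, 1, 1], giving D = diag(1, 1, 1, 1) and L = D - A. Diagonalising L (or applying a numerical eigensolver to the 4x4 matrix) gives the spectrum above. The 2 zero eigenvalues correspond to the 2 connected components. The largest eigenvalue, 2, is at most the vertex count 4. The eigenvalues sum to 4, which equals trace(L) = 2|E|.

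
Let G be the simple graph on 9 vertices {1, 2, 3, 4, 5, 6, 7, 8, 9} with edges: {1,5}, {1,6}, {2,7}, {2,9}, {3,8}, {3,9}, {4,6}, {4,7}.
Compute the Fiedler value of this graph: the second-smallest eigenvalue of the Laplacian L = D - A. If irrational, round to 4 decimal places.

0.1206

Reading degrees in the order [1, 2, 3, 4, 5, 6, 7, 8, 9] gives [2, 2, 2, 2, 1, 2, 2, 1, 2]; set D = diag(2, 2, 2, 2, 1, 2, 2, 1, 2) and form L = D - A. Computing the eigenvalues of L and sorting gives [0, 0.1206, 0.4679, 1, 1.6527, 2.3473, 3, 3.5321, 3.8794]. The Fiedler value lambda_2 = 0.1206 is strictly positive, so the graph is connected. By the matrix-tree theorem the graph has (1/9) * product of the nonzero eigenvalues = 1 spanning tree. There is one zero in the spectrum, matching the 1 component.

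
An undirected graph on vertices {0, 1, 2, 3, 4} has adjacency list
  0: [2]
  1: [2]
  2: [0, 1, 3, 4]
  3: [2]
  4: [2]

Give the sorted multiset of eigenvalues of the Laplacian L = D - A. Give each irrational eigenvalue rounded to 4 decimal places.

Reading degrees in the order [0, 1, 2, 3, 4] gives [1, 1, 4, 1, 1]; set D = diag(1, 1, 4, 1, 1) and form L = D - A. L is symmetric positive semidefinite, so every eigenvalue is real and nonnegative.

[0, 1, 1, 1, 5]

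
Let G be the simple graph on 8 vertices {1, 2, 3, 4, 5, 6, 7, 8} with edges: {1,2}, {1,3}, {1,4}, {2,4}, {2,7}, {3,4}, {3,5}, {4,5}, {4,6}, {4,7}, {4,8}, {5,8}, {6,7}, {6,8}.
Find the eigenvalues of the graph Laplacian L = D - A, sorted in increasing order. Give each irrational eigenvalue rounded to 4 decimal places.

With the vertex order [1, 2, 3, 4, 5, 6, 7, 8], the degrees are [3, 3, 3, 7, 3, 3, 3, 3], giving D = diag(3, 3, 3, 7, 3, 3, 3, 3) and L = D - A. L is symmetric positive semidefinite, so every eigenvalue is real and nonnegative. The largest eigenvalue, 8, is at most the vertex count 8.

[0, 1.7530, 1.7530, 3.4450, 3.4450, 4.8019, 4.8019, 8]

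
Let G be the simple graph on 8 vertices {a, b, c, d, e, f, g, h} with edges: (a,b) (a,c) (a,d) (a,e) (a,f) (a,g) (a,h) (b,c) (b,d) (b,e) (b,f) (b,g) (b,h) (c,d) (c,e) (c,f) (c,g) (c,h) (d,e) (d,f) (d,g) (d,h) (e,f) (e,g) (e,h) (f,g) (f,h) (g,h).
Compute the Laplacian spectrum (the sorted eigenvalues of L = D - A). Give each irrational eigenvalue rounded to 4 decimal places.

[0, 8, 8, 8, 8, 8, 8, 8]

Each diagonal entry of L is the vertex degree and each off-diagonal entry is -1 where an edge is present, 0 otherwise; in the order [a, b, c, d, e, f, g, h] the diagonal is [7, 7, 7, 7, 7, 7, 7, 7]. The multiplicity of 0 as a Laplacian eigenvalue equals the number of connected components. The largest eigenvalue, 8, is at most the vertex count 8.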